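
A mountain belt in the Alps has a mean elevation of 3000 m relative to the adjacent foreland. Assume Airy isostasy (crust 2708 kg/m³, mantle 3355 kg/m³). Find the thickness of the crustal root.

By Archimedes' principle applied to the lithosphere: the weight of the topography is balanced by the buoyancy of the root, ρ_c h = (ρ_m − ρ_c) r.
r = h · ρ_c / (ρ_m − ρ_c) = 3000 m × 2708 / (3355 − 2708) = 12600 m.

12600 m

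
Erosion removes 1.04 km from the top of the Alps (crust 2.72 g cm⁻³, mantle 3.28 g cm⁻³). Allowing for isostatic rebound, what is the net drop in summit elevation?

Rebound u = e ρ_c/ρ_m = 1.04 km × 2.72/3.28 = 0.8624 km.
Net surface drop = e − u = 1.04 km − 0.8624 km = e (ρ_m − ρ_c)/ρ_m = 0.178 km.

0.178 km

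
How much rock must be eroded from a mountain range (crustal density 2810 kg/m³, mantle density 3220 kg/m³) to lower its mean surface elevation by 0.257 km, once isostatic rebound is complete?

Net drop Δ = e − u = e − e ρ_c/ρ_m = e (ρ_m − ρ_c)/ρ_m.
e = Δ ρ_m/(ρ_m − ρ_c) = 0.257 km × 3220/410 = 2.02 km.

2.02 km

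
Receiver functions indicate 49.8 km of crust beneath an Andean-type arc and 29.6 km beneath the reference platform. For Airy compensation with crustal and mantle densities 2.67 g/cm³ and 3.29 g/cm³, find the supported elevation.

3.81 km

Excess crust Δ = 49.8 km − 29.6 km = 20.2 km, split between elevation h and root r with h + r = Δ.
Airy balance ρ_c h = (ρ_m − ρ_c) r gives r = h ρ_c/(ρ_m − ρ_c), so h (1 + ρ_c/(ρ_m − ρ_c)) = Δ, i.e. h = Δ (ρ_m − ρ_c)/ρ_m.
h = 20.2 km × 0.62/3.29 = 3.81 km.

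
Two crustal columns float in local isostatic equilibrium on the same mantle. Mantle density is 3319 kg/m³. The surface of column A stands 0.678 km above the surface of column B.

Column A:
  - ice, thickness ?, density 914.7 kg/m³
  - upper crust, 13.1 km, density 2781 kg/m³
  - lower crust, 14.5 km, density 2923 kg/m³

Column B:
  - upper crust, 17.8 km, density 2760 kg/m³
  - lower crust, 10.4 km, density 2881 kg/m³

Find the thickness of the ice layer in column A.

Take the compensation level at the base of the deeper column (depth z_c below the surface of column A) and equate Σ ρ_i t_i down to z_c; mantle fills any gap and the z_c terms cancel.
Column A: x×914.7 + 13.1×2781 + 14.5×2923 + (z_c − 27.6 − x)×3319
Column B: 0.678×0 + 17.8×2760 + 10.4×2881 + (z_c − 0.678 − 28.2)×3319
The z_c×3319 term appears on both sides and cancels. Collect the known terms of each column as K = Σ(ρt)_known − 3319 × (depth of known layers): K_A = 78814.6 − 3319×27.6 = −12789.8; K_B = 79090.4 − 3319×(0.678 + 28.2) = −16755.682.
Balance: K_A − x×(3319 − 914.7) = K_B, so x = (K_A − K_B)/(3319 − 914.7) = 3965.88/2404.3 = 1.65 km.

1.65 km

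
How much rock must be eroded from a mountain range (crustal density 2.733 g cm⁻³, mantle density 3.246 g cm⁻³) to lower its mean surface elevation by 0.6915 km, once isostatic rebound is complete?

4.38 km

Net drop Δ = e − u = e − e ρ_c/ρ_m = e (ρ_m − ρ_c)/ρ_m.
e = Δ ρ_m/(ρ_m − ρ_c) = 0.6915 km × 3.246/0.513 = 4.38 km.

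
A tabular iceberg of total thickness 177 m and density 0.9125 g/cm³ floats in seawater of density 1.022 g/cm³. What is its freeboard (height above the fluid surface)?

19 m

Floating equilibrium: submerged depth d = t ρ_obj/ρ_fluid = 177 m × 0.9125/1.022 = 158 m.
Freeboard = t − d = 177 m − 158 m = 19 m.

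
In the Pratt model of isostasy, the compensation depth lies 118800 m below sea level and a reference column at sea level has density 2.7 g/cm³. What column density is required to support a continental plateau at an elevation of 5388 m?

2.58 g/cm³

Pratt balance: ρ_ref D = ρ (D + h).
ρ = ρ_ref D/(D + h) = 2.7 × 118800 m/(118800 m + 5388 m) = 2.58 g/cm³.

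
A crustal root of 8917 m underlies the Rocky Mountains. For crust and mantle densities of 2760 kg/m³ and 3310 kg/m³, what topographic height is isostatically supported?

1780 m

Balancing pressure at the compensation depth: ρ_c h = (ρ_m − ρ_c) r.
h = r (ρ_m − ρ_c) / ρ_c = 8917 m × (3310 − 2760) / 2760 = 1780 m.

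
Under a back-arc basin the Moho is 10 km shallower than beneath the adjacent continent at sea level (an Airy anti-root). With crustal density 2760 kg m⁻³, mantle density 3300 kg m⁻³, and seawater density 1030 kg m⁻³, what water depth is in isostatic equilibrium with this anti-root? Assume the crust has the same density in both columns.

3.12 km

Replacing a thickness d of crust by seawater at the top must be balanced by replacing crust with mantle at the base: d (ρ_c − ρ_w) = a (ρ_m − ρ_c).
d = a (ρ_m − ρ_c)/(ρ_c − ρ_w) = 10 km × 540/1730 = 3.12 km.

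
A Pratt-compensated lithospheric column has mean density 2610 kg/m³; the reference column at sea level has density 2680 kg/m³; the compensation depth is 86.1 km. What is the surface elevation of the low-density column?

ρ_ref D = ρ (D + h) → h = D (ρ_ref − ρ)/ρ.
h = 86.1 km × (2680 − 2610)/2610 = 2.31 km.

2.31 km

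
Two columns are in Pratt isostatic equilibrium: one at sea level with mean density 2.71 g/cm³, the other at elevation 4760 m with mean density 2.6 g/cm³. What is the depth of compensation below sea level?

113000 m

ρ_ref D = ρ (D + h) → D (ρ_ref − ρ) = ρ h.
D = ρ h/(ρ_ref − ρ) = 2.6 × 4760 m/(2.71 − 2.6) = 113000 m.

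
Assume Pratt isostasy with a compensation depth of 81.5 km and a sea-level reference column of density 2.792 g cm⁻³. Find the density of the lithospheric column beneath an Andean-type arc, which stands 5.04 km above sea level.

Pratt balance: ρ_ref D = ρ (D + h).
ρ = ρ_ref D/(D + h) = 2.792 × 81.5 km/(81.5 km + 5.04 km) = 2.63 g cm⁻³.

2.63 g cm⁻³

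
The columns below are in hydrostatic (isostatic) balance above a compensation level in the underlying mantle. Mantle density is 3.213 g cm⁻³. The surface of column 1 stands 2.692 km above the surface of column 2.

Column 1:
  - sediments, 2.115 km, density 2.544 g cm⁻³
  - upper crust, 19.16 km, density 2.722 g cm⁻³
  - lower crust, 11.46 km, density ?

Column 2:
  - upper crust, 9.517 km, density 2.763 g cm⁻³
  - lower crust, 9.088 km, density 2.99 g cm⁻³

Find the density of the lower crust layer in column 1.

2.85 g cm⁻³

Take the compensation level at the base of the deeper column (depth z_c below the surface of column 1) and equate Σ ρ_i t_i down to z_c; mantle fills any gap and the z_c terms cancel.
Column 1: 2.115×2.544 + 19.16×2.722 + 11.46×ρ + (z_c − 32.735)×3.213
Column 2: 2.692×0 + 9.517×2.763 + 9.088×2.99 + (z_c − 2.692 − 18.605)×3.213
The z_c×3.213 term appears on both sides and cancels. Collect the known terms of each column as K = Σ(ρt)_known − 3.213 × (depth of known layers): K_1 = 57.53408 − 3.213×32.735 = −47.643475; K_2 = 53.468591 − 3.213×(2.692 + 18.605) = −14.95867.
Balance: K_1 + 11.46×ρ = K_2, so ρ = (K_2 − K_1)/11.46 = 32.6848/11.46 = 2.85 g cm⁻³.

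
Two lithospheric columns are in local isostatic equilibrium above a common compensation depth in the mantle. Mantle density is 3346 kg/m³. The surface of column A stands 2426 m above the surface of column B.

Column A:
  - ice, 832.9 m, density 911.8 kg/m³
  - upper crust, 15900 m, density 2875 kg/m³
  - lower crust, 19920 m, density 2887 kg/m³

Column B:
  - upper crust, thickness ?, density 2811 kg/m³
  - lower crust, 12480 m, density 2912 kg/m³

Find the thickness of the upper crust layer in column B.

Take the compensation level at the base of the deeper column (depth z_c below the surface of column A) and equate Σ ρ_i t_i down to z_c; mantle fills any gap and the z_c terms cancel.
Column A: 832.9×911.8 + 15900×2875 + 19920×2887 + (z_c − 36652.9)×3346
Column B: 2426×0 + x×2811 + 12480×2912 + (z_c − 2426 − 12480 − x)×3346
The z_c×3346 term appears on both sides and cancels. Collect the known terms of each column as K = Σ(ρt)_known − 3346 × (depth of known layers): K_A = 103980978 − 3346×36652.9 = −18659625.2; K_B = 36341760 − 3346×(2426 + 12480) = −13533716.
Balance: K_A = K_B − x×(3346 − 2811), so x = (K_B − K_A)/(3346 − 2811) = 5125910/535 = 9580 m.

9580 m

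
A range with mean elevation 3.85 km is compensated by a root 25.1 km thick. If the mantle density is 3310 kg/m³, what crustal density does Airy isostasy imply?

ρ_c h = (ρ_m − ρ_c) r → ρ_c (h + r) = ρ_m r → ρ_c = ρ_m r / (h + r).
ρ_c = 3310 × 25.1 km / (3.85 km + 25.1 km) = 2870 kg/m³.

2870 kg/m³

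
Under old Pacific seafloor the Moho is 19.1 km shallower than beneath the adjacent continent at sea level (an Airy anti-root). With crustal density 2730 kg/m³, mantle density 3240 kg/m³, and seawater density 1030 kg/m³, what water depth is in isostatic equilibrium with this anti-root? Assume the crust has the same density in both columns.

Replacing a thickness d of crust by seawater at the top must be balanced by replacing crust with mantle at the base: d (ρ_c − ρ_w) = a (ρ_m − ρ_c).
d = a (ρ_m − ρ_c)/(ρ_c − ρ_w) = 19.1 km × 510/1700 = 5.73 km.

5.73 km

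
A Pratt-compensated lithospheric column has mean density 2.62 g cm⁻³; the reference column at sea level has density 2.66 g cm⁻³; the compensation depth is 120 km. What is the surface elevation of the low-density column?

1.83 km

ρ_ref D = ρ (D + h) → h = D (ρ_ref − ρ)/ρ.
h = 120 km × (2.66 − 2.62)/2.62 = 1.83 km.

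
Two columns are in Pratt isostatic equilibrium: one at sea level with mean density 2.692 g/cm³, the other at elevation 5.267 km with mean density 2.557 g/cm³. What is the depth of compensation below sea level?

ρ_ref D = ρ (D + h) → D (ρ_ref − ρ) = ρ h.
D = ρ h/(ρ_ref − ρ) = 2.557 × 5.267 km/(2.692 − 2.557) = 99.8 km.

99.8 km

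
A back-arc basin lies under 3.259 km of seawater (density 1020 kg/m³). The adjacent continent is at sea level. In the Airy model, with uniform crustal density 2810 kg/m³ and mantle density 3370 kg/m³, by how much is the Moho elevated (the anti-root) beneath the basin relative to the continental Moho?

10.4 km

Balancing pressure at the compensation depth: replacing crust with seawater at the top is compensated by replacing crust with mantle at the base: d (ρ_c − ρ_w) = a (ρ_m − ρ_c).
a = d (ρ_c − ρ_w)/(ρ_m − ρ_c) = 3.259 km × 1790/560 = 10.4 km.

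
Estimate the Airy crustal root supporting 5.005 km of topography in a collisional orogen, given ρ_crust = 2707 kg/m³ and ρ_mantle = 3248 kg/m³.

Equating mass per unit area of the two columns: the weight of the topography is balanced by the buoyancy of the root, ρ_c h = (ρ_m − ρ_c) r.
r = h · ρ_c / (ρ_m − ρ_c) = 5.005 km × 2707 / (3248 − 2707) = 25 km.

25 km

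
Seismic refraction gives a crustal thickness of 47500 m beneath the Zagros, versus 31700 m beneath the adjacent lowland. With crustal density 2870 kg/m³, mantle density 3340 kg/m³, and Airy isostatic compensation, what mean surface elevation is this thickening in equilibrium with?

Excess crust Δ = 47500 m − 31700 m = 15800 m, split between elevation h and root r with h + r = Δ.
Airy balance ρ_c h = (ρ_m − ρ_c) r gives r = h ρ_c/(ρ_m − ρ_c), so h (1 + ρ_c/(ρ_m − ρ_c)) = Δ, i.e. h = Δ (ρ_m − ρ_c)/ρ_m.
h = 15800 m × 470/3340 = 2220 m.

2220 m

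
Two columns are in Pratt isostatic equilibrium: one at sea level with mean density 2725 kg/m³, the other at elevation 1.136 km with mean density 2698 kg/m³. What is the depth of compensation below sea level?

ρ_ref D = ρ (D + h) → D (ρ_ref − ρ) = ρ h.
D = ρ h/(ρ_ref − ρ) = 2698 × 1.136 km/(2725 − 2698) = 114 km.

114 km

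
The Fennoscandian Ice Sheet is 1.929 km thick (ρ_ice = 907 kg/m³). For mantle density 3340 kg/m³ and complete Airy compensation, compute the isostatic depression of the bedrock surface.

0.524 km

In Airy isostatic equilibrium: the ice load ρ_ice t is balanced by mantle displaced below, ρ_m s.
s = t ρ_ice / ρ_m = 1.929 km × 907/3340 = 0.524 km.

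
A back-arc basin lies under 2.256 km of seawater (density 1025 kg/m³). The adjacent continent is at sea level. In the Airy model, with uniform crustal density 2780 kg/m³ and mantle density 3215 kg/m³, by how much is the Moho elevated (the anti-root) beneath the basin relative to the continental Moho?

9.1 km

For local isostatic compensation: replacing crust with seawater at the top is compensated by replacing crust with mantle at the base: d (ρ_c − ρ_w) = a (ρ_m − ρ_c).
a = d (ρ_c − ρ_w)/(ρ_m − ρ_c) = 2.256 km × 1755/435 = 9.1 km.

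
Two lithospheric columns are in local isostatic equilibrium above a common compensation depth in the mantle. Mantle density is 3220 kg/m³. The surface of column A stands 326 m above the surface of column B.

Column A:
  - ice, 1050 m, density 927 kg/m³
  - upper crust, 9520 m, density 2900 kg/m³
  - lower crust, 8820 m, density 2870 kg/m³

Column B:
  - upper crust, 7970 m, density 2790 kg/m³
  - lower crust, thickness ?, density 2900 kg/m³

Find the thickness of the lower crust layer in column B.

12700 m

Take the compensation level at the base of the deeper column (depth z_c below the surface of column A) and equate Σ ρ_i t_i down to z_c; mantle fills any gap and the z_c terms cancel.
Column A: 1050×927 + 9520×2900 + 8820×2870 + (z_c − 19390)×3220
Column B: 326×0 + 7970×2790 + x×2900 + (z_c − 326 − 7970 − x)×3220
The z_c×3220 term appears on both sides and cancels. Collect the known terms of each column as K = Σ(ρt)_known − 3220 × (depth of known layers): K_A = 53894750 − 3220×19390 = −8541050; K_B = 22236300 − 3220×(326 + 7970) = −4476820.
Balance: K_A = K_B − x×(3220 − 2900), so x = (K_B − K_A)/(3220 − 2900) = 4064230/320 = 12700 m.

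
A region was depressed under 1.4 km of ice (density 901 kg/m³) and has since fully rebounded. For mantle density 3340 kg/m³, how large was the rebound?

0.378 km

Removing the load lets mantle flow back in; uplift u satisfies ρ_ice t = ρ_m u.
u = t ρ_ice/ρ_m = 1.4 km × 901/3340 = 0.378 km.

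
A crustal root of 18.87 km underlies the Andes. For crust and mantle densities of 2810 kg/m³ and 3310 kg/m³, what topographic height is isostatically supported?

3.36 km

In Airy isostatic equilibrium: ρ_c h = (ρ_m − ρ_c) r.
h = r (ρ_m − ρ_c) / ρ_c = 18.87 km × (3310 − 2810) / 2810 = 3.36 km.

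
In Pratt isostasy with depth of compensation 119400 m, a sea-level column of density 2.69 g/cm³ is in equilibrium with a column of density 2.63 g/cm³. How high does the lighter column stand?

2720 m

ρ_ref D = ρ (D + h) → h = D (ρ_ref − ρ)/ρ.
h = 119400 m × (2.69 − 2.63)/2.63 = 2720 m.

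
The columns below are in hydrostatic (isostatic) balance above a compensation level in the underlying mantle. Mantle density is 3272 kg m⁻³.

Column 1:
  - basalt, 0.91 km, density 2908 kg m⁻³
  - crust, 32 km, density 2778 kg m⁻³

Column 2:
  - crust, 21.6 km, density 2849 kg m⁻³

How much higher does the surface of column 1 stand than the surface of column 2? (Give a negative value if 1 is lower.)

For any compensation level in the mantle, the mantle terms cancel and isostasy reduces to e = (Σt_1 − Σt_2) − (Σ(ρt)_1 − Σ(ρt)_2) / ρ_m.
Σt_1 = 32.91 km; Σt_2 = 21.6 km; Σ(ρt)_1 = 91542.28; Σ(ρt)_2 = 61538.4 (in km·kg m⁻³).
e = (32.91 − 21.6) − (91542.28 − 61538.4) / 3272 = 2.14 km.

2.14 km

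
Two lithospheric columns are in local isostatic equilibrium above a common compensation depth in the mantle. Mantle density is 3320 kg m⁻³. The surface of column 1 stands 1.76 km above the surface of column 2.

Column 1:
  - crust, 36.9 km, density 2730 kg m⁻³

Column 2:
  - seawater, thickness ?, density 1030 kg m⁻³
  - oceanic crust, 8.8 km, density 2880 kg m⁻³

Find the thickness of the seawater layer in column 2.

Take the compensation level at the base of the deeper column (depth z_c below the surface of column 1) and equate Σ ρ_i t_i down to z_c; mantle fills any gap and the z_c terms cancel.
Column 1: 36.9×2730 + (z_c − 36.9)×3320
Column 2: 1.76×0 + x×1030 + 8.8×2880 + (z_c − 1.76 − 8.8 − x)×3320
The z_c×3320 term appears on both sides and cancels. Collect the known terms of each column as K = Σ(ρt)_known − 3320 × (depth of known layers): K_1 = 100737 − 3320×36.9 = −21771; K_2 = 25344 − 3320×(1.76 + 8.8) = −9715.2.
Balance: K_1 = K_2 − x×(3320 − 1030), so x = (K_2 − K_1)/(3320 − 1030) = 12055.8/2290 = 5.26 km.

5.26 km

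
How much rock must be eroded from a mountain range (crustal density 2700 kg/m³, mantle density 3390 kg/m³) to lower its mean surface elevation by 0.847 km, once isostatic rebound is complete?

4.16 km

Net drop Δ = e − u = e − e ρ_c/ρ_m = e (ρ_m − ρ_c)/ρ_m.
e = Δ ρ_m/(ρ_m − ρ_c) = 0.847 km × 3390/690 = 4.16 km.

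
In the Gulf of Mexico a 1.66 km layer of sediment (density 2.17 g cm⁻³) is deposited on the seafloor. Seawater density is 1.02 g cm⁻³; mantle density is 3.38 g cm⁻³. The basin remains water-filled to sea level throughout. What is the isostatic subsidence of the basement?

Submarine loading: the sediment displaces seawater, and the subsidence is in turn flooded, so s (ρ_m − ρ_w) = t (ρ_sed − ρ_w).
s = 1.66 km × (2.17 − 1.02) / (3.38 − 1.02) = 0.809 km.

0.809 km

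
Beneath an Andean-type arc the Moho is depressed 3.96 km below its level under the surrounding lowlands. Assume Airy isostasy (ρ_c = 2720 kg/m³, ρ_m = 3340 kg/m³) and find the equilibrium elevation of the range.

In Airy isostatic equilibrium: ρ_c h = (ρ_m − ρ_c) r.
h = r (ρ_m − ρ_c) / ρ_c = 3.96 km × (3340 − 2720) / 2720 = 0.903 km.

0.903 km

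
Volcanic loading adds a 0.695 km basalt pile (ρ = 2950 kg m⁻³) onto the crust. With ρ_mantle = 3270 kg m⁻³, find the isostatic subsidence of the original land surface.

Subaerial loading: s = t ρ_load / ρ_m.
s = 0.695 km × 2950/3270 = 0.627 km.

0.627 km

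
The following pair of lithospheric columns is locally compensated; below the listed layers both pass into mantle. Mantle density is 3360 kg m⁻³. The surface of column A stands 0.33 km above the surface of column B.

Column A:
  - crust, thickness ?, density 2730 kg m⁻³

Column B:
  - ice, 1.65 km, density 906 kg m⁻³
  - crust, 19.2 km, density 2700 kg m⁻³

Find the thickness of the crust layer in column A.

28.3 km

Take the compensation level at the base of the deeper column (depth z_c below the surface of column A) and equate Σ ρ_i t_i down to z_c; mantle fills any gap and the z_c terms cancel.
Column A: x×2730 + (z_c − 0 − x)×3360
Column B: 0.33×0 + 1.65×906 + 19.2×2700 + (z_c − 0.33 − 20.85)×3360
The z_c×3360 term appears on both sides and cancels. Collect the known terms of each column as K = Σ(ρt)_known − 3360 × (depth of known layers): K_A = 0 − 3360×0 = 0; K_B = 53334.9 − 3360×(0.33 + 20.85) = −17829.9.
Balance: K_A − x×(3360 − 2730) = K_B, so x = (K_A − K_B)/(3360 − 2730) = 17829.9/630 = 28.3 km.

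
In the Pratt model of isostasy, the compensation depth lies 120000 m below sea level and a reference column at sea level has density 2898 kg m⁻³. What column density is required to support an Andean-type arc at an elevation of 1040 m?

2870 kg m⁻³

Pratt balance: ρ_ref D = ρ (D + h).
ρ = ρ_ref D/(D + h) = 2898 × 120000 m/(120000 m + 1040 m) = 2870 kg m⁻³.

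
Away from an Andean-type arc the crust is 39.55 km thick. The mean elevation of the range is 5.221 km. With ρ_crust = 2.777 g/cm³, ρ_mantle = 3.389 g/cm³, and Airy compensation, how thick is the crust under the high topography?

68.5 km

Root depth r = h ρ_c / (ρ_m − ρ_c) = 5.221 km × 2.777 / 0.612 = 23.69 km.
Total thickness = T + h + r = 39.55 km + 5.221 km + 23.69 km = 68.5 km.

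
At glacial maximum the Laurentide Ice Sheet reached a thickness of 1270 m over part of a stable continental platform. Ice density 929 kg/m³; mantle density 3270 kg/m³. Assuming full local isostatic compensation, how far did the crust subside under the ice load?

361 m

For local isostatic compensation: the ice load ρ_ice t is balanced by mantle displaced below, ρ_m s.
s = t ρ_ice / ρ_m = 1270 m × 929/3270 = 361 m.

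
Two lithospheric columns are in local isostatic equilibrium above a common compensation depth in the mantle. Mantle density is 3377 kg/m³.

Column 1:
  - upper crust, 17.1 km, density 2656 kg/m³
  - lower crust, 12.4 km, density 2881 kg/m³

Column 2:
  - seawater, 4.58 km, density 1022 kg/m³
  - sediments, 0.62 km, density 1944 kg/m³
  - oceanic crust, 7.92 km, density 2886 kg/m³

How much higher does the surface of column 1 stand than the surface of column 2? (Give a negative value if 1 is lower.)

For any compensation level in the mantle, the mantle terms cancel and isostasy reduces to e = (Σt_1 − Σt_2) − (Σ(ρt)_1 − Σ(ρt)_2) / ρ_m.
Σt_1 = 29.5 km; Σt_2 = 13.12 km; Σ(ρt)_1 = 81142; Σ(ρt)_2 = 28743.16 (in km·kg/m³).
e = (29.5 − 13.12) − (81142 − 28743.16) / 3377 = 0.864 km.

0.864 km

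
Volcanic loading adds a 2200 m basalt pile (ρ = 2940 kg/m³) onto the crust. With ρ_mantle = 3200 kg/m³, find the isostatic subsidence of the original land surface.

Subaerial loading: s = t ρ_load / ρ_m.
s = 2200 m × 2940/3200 = 2020 m.

2020 m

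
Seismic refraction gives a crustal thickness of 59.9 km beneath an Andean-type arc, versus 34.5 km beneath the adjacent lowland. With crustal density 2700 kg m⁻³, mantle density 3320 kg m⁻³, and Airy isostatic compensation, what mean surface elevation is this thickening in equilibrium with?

4.74 km

Excess crust Δ = 59.9 km − 34.5 km = 25.4 km, split between elevation h and root r with h + r = Δ.
Airy balance ρ_c h = (ρ_m − ρ_c) r gives r = h ρ_c/(ρ_m − ρ_c), so h (1 + ρ_c/(ρ_m − ρ_c)) = Δ, i.e. h = Δ (ρ_m − ρ_c)/ρ_m.
h = 25.4 km × 620/3320 = 4.74 km.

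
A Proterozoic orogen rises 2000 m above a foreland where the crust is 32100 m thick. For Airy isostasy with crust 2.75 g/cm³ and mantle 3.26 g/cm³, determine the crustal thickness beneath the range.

Root depth r = h ρ_c / (ρ_m − ρ_c) = 2000 m × 2.75 / 0.51 = 10780 m.
Total thickness = T + h + r = 32100 m + 2000 m + 10780 m = 44900 m.

44900 m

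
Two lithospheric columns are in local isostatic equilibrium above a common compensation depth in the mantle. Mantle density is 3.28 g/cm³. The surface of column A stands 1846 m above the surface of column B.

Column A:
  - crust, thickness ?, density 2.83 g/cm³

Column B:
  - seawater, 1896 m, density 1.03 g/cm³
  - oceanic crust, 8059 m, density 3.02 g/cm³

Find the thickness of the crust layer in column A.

27600 m

Take the compensation level at the base of the deeper column (depth z_c below the surface of column A) and equate Σ ρ_i t_i down to z_c; mantle fills any gap and the z_c terms cancel.
Column A: x×2.83 + (z_c − 0 − x)×3.28
Column B: 1846×0 + 1896×1.03 + 8059×3.02 + (z_c − 1846 − 9955)×3.28
The z_c×3.28 term appears on both sides and cancels. Collect the known terms of each column as K = Σ(ρt)_known − 3.28 × (depth of known layers): K_A = 0 − 3.28×0 = 0; K_B = 26291.06 − 3.28×(1846 + 9955) = −12416.22.
Balance: K_A − x×(3.28 − 2.83) = K_B, so x = (K_A − K_B)/(3.28 − 2.83) = 12416.2/0.45 = 27600 m.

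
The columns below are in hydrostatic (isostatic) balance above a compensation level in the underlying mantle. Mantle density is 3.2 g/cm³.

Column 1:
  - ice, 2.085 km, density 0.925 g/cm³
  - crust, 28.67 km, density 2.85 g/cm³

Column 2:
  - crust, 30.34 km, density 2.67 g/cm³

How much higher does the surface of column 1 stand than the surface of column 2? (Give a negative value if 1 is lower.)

For any compensation level in the mantle, the mantle terms cancel and isostasy reduces to e = (Σt_1 − Σt_2) − (Σ(ρt)_1 − Σ(ρt)_2) / ρ_m.
Σt_1 = 30.755 km; Σt_2 = 30.34 km; Σ(ρt)_1 = 83.638125; Σ(ρt)_2 = 81.0078 (in km·g/cm³).
e = (30.755 − 30.34) − (83.638125 − 81.0078) / 3.2 = −0.407 km.

−0.407 km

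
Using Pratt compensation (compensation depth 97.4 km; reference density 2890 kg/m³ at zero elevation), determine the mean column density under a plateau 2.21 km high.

2830 kg/m³

Pratt balance: ρ_ref D = ρ (D + h).
ρ = ρ_ref D/(D + h) = 2890 × 97.4 km/(97.4 km + 2.21 km) = 2830 kg/m³.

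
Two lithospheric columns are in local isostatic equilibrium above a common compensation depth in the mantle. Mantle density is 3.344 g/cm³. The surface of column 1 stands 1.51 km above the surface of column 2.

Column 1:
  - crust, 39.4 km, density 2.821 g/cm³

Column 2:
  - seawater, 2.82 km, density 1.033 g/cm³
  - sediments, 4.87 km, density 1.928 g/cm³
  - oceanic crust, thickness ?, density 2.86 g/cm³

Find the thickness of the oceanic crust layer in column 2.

4.43 km

Take the compensation level at the base of the deeper column (depth z_c below the surface of column 1) and equate Σ ρ_i t_i down to z_c; mantle fills any gap and the z_c terms cancel.
Column 1: 39.4×2.821 + (z_c − 39.4)×3.344
Column 2: 1.51×0 + 2.82×1.033 + 4.87×1.928 + x×2.86 + (z_c − 1.51 − 7.69 − x)×3.344
The z_c×3.344 term appears on both sides and cancels. Collect the known terms of each column as K = Σ(ρt)_known − 3.344 × (depth of known layers): K_1 = 111.1474 − 3.344×39.4 = −20.6062; K_2 = 12.30242 − 3.344×(1.51 + 7.69) = −18.46238.
Balance: K_1 = K_2 − x×(3.344 − 2.86), so x = (K_2 − K_1)/(3.344 − 2.86) = 2.14382/0.484 = 4.43 km.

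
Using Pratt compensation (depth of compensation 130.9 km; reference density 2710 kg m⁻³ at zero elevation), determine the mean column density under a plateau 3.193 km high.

Pratt balance: ρ_ref D = ρ (D + h).
ρ = ρ_ref D/(D + h) = 2710 × 130.9 km/(130.9 km + 3.193 km) = 2650 kg m⁻³.

2650 kg m⁻³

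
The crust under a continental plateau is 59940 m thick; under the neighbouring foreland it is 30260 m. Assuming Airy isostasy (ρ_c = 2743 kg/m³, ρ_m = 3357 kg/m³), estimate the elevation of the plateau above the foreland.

Excess crust Δ = 59940 m − 30260 m = 29680 m, split between elevation h and root r with h + r = Δ.
Airy balance ρ_c h = (ρ_m − ρ_c) r gives r = h ρ_c/(ρ_m − ρ_c), so h (1 + ρ_c/(ρ_m − ρ_c)) = Δ, i.e. h = Δ (ρ_m − ρ_c)/ρ_m.
h = 29680 m × 614/3357 = 5430 m.

5430 m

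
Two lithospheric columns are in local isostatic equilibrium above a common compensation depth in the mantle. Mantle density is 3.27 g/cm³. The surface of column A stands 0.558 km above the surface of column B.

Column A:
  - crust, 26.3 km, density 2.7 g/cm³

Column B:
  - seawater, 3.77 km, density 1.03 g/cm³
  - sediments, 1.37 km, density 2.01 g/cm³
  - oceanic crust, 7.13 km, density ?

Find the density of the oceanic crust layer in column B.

2.85 g/cm³

Take the compensation level at the base of the deeper column (depth z_c below the surface of column A) and equate Σ ρ_i t_i down to z_c; mantle fills any gap and the z_c terms cancel.
Column A: 26.3×2.7 + (z_c − 26.3)×3.27
Column B: 0.558×0 + 3.77×1.03 + 1.37×2.01 + 7.13×ρ + (z_c − 0.558 − 12.27)×3.27
The z_c×3.27 term appears on both sides and cancels. Collect the known terms of each column as K = Σ(ρt)_known − 3.27 × (depth of known layers): K_A = 71.01 − 3.27×26.3 = −14.991; K_B = 6.6368 − 3.27×(0.558 + 12.27) = −35.31076.
Balance: K_A = K_B + 7.13×ρ, so ρ = (K_A − K_B)/7.13 = 20.3198/7.13 = 2.85 g/cm³.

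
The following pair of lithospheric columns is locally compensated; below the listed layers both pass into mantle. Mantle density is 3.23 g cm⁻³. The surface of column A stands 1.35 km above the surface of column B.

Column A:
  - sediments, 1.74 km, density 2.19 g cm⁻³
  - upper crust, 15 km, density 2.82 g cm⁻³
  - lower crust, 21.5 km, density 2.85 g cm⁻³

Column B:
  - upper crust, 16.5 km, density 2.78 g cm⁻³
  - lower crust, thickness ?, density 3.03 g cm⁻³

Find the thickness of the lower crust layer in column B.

21.7 km

Take the compensation level at the base of the deeper column (depth z_c below the surface of column A) and equate Σ ρ_i t_i down to z_c; mantle fills any gap and the z_c terms cancel.
Column A: 1.74×2.19 + 15×2.82 + 21.5×2.85 + (z_c − 38.24)×3.23
Column B: 1.35×0 + 16.5×2.78 + x×3.03 + (z_c − 1.35 − 16.5 − x)×3.23
The z_c×3.23 term appears on both sides and cancels. Collect the known terms of each column as K = Σ(ρt)_known − 3.23 × (depth of known layers): K_A = 107.3856 − 3.23×38.24 = −16.1296; K_B = 45.87 − 3.23×(1.35 + 16.5) = −11.7855.
Balance: K_A = K_B − x×(3.23 − 3.03), so x = (K_B − K_A)/(3.23 − 3.03) = 4.3441/0.2 = 21.7 km.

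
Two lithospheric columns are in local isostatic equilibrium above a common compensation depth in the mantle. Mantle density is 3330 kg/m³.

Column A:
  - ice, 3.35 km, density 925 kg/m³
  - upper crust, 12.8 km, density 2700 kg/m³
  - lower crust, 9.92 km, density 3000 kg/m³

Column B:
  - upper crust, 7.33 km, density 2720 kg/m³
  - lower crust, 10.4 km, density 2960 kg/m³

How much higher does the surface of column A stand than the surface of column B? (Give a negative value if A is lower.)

For any compensation level in the mantle, the mantle terms cancel and isostasy reduces to e = (Σt_A − Σt_B) − (Σ(ρt)_A − Σ(ρt)_B) / ρ_m.
Σt_A = 26.07 km; Σt_B = 17.73 km; Σ(ρt)_A = 67418.75; Σ(ρt)_B = 50721.6 (in km·kg/m³).
e = (26.07 − 17.73) − (67418.75 − 50721.6) / 3330 = 3.33 km.

3.33 km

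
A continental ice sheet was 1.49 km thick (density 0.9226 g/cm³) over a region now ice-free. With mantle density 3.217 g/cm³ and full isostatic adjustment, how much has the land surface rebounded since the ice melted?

Removing the load lets mantle flow back in; uplift u satisfies ρ_ice t = ρ_m u.
u = t ρ_ice/ρ_m = 1.49 km × 0.9226/3.217 = 0.427 km.

0.427 km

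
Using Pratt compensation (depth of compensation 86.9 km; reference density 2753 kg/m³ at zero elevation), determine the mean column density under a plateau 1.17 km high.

Pratt balance: ρ_ref D = ρ (D + h).
ρ = ρ_ref D/(D + h) = 2753 × 86.9 km/(86.9 km + 1.17 km) = 2720 kg/m³.

2720 kg/m³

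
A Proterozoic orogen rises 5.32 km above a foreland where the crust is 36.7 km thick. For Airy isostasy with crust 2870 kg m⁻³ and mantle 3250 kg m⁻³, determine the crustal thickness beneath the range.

Root depth r = h ρ_c / (ρ_m − ρ_c) = 5.32 km × 2870 / 380 = 40.18 km.
Total thickness = T + h + r = 36.7 km + 5.32 km + 40.18 km = 82.2 km.

82.2 km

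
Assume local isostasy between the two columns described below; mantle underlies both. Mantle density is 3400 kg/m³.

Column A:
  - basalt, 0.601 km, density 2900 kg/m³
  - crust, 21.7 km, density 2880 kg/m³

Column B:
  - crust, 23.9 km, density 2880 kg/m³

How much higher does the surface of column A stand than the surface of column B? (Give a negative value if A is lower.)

−0.248 km

For any compensation level in the mantle, the mantle terms cancel and isostasy reduces to e = (Σt_A − Σt_B) − (Σ(ρt)_A − Σ(ρt)_B) / ρ_m.
Σt_A = 22.301 km; Σt_B = 23.9 km; Σ(ρt)_A = 64238.9; Σ(ρt)_B = 68832 (in km·kg/m³).
e = (22.301 − 23.9) − (64238.9 − 68832) / 3400 = −0.248 km.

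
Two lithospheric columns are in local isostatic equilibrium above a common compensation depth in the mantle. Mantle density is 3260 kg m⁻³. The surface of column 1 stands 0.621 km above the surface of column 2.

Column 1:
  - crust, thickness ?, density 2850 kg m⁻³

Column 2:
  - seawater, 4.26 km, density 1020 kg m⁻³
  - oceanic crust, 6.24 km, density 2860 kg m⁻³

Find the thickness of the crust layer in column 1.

Take the compensation level at the base of the deeper column (depth z_c below the surface of column 1) and equate Σ ρ_i t_i down to z_c; mantle fills any gap and the z_c terms cancel.
Column 1: x×2850 + (z_c − 0 − x)×3260
Column 2: 0.621×0 + 4.26×1020 + 6.24×2860 + (z_c − 0.621 − 10.5)×3260
The z_c×3260 term appears on both sides and cancels. Collect the known terms of each column as K = Σ(ρt)_known − 3260 × (depth of known layers): K_1 = 0 − 3260×0 = 0; K_2 = 22191.6 − 3260×(0.621 + 10.5) = −14062.86.
Balance: K_1 − x×(3260 − 2850) = K_2, so x = (K_1 − K_2)/(3260 − 2850) = 14062.9/410 = 34.3 km.

34.3 km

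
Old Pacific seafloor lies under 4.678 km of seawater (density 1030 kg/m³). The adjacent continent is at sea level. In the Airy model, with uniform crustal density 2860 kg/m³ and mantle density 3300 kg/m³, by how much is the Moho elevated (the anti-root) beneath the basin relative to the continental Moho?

Equating mass per unit area of the two columns: replacing crust with seawater at the top is compensated by replacing crust with mantle at the base: d (ρ_c − ρ_w) = a (ρ_m − ρ_c).
a = d (ρ_c − ρ_w)/(ρ_m − ρ_c) = 4.678 km × 1830/440 = 19.5 km.

19.5 km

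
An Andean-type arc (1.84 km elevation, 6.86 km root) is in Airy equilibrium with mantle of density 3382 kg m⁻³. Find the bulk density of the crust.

2670 kg m⁻³

ρ_c h = (ρ_m − ρ_c) r → ρ_c (h + r) = ρ_m r → ρ_c = ρ_m r / (h + r).
ρ_c = 3382 × 6.86 km / (1.84 km + 6.86 km) = 2670 kg m⁻³.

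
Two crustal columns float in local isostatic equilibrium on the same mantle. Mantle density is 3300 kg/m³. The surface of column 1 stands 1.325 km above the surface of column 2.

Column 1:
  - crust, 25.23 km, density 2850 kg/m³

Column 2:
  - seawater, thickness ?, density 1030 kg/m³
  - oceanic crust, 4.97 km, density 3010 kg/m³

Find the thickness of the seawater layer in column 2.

2.44 km

Take the compensation level at the base of the deeper column (depth z_c below the surface of column 1) and equate Σ ρ_i t_i down to z_c; mantle fills any gap and the z_c terms cancel.
Column 1: 25.23×2850 + (z_c − 25.23)×3300
Column 2: 1.325×0 + x×1030 + 4.97×3010 + (z_c − 1.325 − 4.97 − x)×3300
The z_c×3300 term appears on both sides and cancels. Collect the known terms of each column as K = Σ(ρt)_known − 3300 × (depth of known layers): K_1 = 71905.5 − 3300×25.23 = −11353.5; K_2 = 14959.7 − 3300×(1.325 + 4.97) = −5813.8.
Balance: K_1 = K_2 − x×(3300 − 1030), so x = (K_2 − K_1)/(3300 − 1030) = 5539.7/2270 = 2.44 km.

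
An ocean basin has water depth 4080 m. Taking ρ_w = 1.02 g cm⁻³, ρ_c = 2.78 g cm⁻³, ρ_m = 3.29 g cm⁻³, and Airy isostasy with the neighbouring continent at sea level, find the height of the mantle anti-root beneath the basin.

Equating mass per unit area of the two columns: replacing crust with seawater at the top is compensated by replacing crust with mantle at the base: d (ρ_c − ρ_w) = a (ρ_m − ρ_c).
a = d (ρ_c − ρ_w)/(ρ_m − ρ_c) = 4080 m × 1.76/0.51 = 14100 m.

14100 m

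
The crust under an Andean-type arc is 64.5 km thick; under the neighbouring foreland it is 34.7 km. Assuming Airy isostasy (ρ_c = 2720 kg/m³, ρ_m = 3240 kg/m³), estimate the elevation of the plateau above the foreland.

4.78 km

Excess crust Δ = 64.5 km − 34.7 km = 29.8 km, split between elevation h and root r with h + r = Δ.
Airy balance ρ_c h = (ρ_m − ρ_c) r gives r = h ρ_c/(ρ_m − ρ_c), so h (1 + ρ_c/(ρ_m − ρ_c)) = Δ, i.e. h = Δ (ρ_m − ρ_c)/ρ_m.
h = 29.8 km × 520/3240 = 4.78 km.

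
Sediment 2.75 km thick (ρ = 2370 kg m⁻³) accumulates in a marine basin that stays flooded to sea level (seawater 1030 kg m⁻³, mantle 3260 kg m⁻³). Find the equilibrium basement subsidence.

Submarine loading: the sediment displaces seawater, and the subsidence is in turn flooded, so s (ρ_m − ρ_w) = t (ρ_sed − ρ_w).
s = 2.75 km × (2370 − 1030) / (3260 − 1030) = 1.65 km.

1.65 km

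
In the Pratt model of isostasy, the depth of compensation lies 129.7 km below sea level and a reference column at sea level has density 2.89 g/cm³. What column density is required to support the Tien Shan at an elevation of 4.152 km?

Pratt balance: ρ_ref D = ρ (D + h).
ρ = ρ_ref D/(D + h) = 2.89 × 129.7 km/(129.7 km + 4.152 km) = 2.8 g/cm³.

2.8 g/cm³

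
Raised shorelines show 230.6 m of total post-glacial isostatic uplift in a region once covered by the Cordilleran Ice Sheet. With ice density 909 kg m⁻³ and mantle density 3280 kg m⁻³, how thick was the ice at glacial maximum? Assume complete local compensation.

u = t ρ_ice/ρ_m → t = u ρ_m/ρ_ice = 230.6 m × 3280/909 = 832 m.

832 m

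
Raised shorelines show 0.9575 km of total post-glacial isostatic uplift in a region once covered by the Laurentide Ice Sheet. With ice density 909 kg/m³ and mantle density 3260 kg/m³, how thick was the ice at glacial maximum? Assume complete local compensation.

u = t ρ_ice/ρ_m → t = u ρ_m/ρ_ice = 0.9575 km × 3260/909 = 3.43 km.

3.43 km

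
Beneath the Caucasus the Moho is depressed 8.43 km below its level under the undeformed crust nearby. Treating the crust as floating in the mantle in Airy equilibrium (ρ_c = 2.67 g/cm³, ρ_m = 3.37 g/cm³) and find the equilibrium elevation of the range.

In Airy isostatic equilibrium: ρ_c h = (ρ_m − ρ_c) r.
h = r (ρ_m − ρ_c) / ρ_c = 8.43 km × (3.37 − 2.67) / 2.67 = 2.21 km.

2.21 km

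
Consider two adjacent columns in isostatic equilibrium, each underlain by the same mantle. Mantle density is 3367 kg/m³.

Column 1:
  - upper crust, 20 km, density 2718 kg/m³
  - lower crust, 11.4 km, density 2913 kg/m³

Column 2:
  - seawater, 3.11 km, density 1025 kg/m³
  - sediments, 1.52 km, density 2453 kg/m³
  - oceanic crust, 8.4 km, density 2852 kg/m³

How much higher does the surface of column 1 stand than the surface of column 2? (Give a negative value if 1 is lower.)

For any compensation level in the mantle, the mantle terms cancel and isostasy reduces to e = (Σt_1 − Σt_2) − (Σ(ρt)_1 − Σ(ρt)_2) / ρ_m.
Σt_1 = 31.4 km; Σt_2 = 13.03 km; Σ(ρt)_1 = 87568.2; Σ(ρt)_2 = 30873.11 (in km·kg/m³).
e = (31.4 − 13.03) − (87568.2 − 30873.11) / 3367 = 1.53 km.

1.53 km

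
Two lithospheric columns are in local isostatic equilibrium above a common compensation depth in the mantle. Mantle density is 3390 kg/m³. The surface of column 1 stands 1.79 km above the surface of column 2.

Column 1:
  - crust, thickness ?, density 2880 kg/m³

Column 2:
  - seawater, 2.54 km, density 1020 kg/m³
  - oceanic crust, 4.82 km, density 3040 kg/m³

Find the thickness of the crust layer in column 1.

27 km

Take the compensation level at the base of the deeper column (depth z_c below the surface of column 1) and equate Σ ρ_i t_i down to z_c; mantle fills any gap and the z_c terms cancel.
Column 1: x×2880 + (z_c − 0 − x)×3390
Column 2: 1.79×0 + 2.54×1020 + 4.82×3040 + (z_c − 1.79 − 7.36)×3390
The z_c×3390 term appears on both sides and cancels. Collect the known terms of each column as K = Σ(ρt)_known − 3390 × (depth of known layers): K_1 = 0 − 3390×0 = 0; K_2 = 17243.6 − 3390×(1.79 + 7.36) = −13774.9.
Balance: K_1 − x×(3390 − 2880) = K_2, so x = (K_1 − K_2)/(3390 − 2880) = 13774.9/510 = 27 km.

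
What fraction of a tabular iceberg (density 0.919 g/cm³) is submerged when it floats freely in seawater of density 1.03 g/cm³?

89.2%

Submerged fraction = ρ_obj/ρ_fluid = 0.919/1.03 = 89.2%.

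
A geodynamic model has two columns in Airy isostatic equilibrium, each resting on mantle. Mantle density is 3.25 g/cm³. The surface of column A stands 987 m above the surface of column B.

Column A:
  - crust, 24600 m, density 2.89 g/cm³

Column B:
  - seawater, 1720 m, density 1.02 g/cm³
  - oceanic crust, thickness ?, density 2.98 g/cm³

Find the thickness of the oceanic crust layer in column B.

Take the compensation level at the base of the deeper column (depth z_c below the surface of column A) and equate Σ ρ_i t_i down to z_c; mantle fills any gap and the z_c terms cancel.
Column A: 24600×2.89 + (z_c − 24600)×3.25
Column B: 987×0 + 1720×1.02 + x×2.98 + (z_c − 987 − 1720 − x)×3.25
The z_c×3.25 term appears on both sides and cancels. Collect the known terms of each column as K = Σ(ρt)_known − 3.25 × (depth of known layers): K_A = 71094 − 3.25×24600 = −8856; K_B = 1754.4 − 3.25×(987 + 1720) = −7043.35.
Balance: K_A = K_B − x×(3.25 − 2.98), so x = (K_B − K_A)/(3.25 − 2.98) = 1812.65/0.27 = 6710 m.

6710 m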